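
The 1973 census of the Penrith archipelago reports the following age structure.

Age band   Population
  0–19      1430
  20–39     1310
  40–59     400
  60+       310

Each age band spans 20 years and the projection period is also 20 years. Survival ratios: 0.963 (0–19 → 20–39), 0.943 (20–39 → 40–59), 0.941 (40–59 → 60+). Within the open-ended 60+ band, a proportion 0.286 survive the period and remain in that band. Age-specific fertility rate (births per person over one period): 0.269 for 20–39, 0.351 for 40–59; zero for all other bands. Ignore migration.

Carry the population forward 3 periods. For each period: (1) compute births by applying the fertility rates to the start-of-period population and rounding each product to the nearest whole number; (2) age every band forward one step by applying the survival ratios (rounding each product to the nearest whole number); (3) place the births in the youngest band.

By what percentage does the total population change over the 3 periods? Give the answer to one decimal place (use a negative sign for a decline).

[period 1]
Births: 1310 * 0.269 = 352  |  400 * 0.351 = 140 → 492
20–39: 1430 * 0.963 = 1377
40–59: 1310 * 0.943 = 1235
60+: 400 * 0.941 + 310 * 0.286 = 376 + 89 = 465
Giving 492 / 1377 / 1235 / 465.
[period 2]
Births: 1377 * 0.269 = 370  |  1235 * 0.351 = 433 → 803
20–39: 492 * 0.963 = 474
40–59: 1377 * 0.943 = 1299
60+: 1235 * 0.941 + 465 * 0.286 = 1162 + 133 = 1295
Giving 803 / 474 / 1299 / 1295.
[period 3]
Births: 474 * 0.269 = 128  |  1299 * 0.351 = 456 → 584
20–39: 803 * 0.963 = 773
40–59: 474 * 0.943 = 447
60+: 1299 * 0.941 + 1295 * 0.286 = 1222 + 370 = 1592
Giving 584 / 773 / 447 / 1592.
Total: 3450 → 3396; change = -54; percentage change = -1.6%

-1.6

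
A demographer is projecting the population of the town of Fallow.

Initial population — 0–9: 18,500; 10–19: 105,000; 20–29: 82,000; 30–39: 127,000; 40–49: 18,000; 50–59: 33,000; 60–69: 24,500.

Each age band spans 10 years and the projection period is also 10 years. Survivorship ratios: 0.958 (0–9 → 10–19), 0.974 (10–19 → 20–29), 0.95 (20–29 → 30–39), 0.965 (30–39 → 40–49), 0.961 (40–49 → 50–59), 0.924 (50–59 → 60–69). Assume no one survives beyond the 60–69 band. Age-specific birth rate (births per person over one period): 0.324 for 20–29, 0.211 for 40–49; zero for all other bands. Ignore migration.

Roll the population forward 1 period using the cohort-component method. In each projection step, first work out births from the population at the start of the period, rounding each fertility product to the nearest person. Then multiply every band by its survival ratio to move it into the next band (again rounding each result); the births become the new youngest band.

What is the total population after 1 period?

398604

(Groups numbered youngest = 1 to oldest = 7.)
Period 1:
Births: 82000 * 0.324 = 26568, 18000 * 0.211 = 3798 → total 30366
Group 2: 18500 * 0.958 = 17723
Group 3: 105000 * 0.974 = 102270
Group 4: 82000 * 0.95 = 77900
Group 5: 127000 * 0.965 = 122555
Group 6: 18000 * 0.961 = 17298
Group 7: 33000 * 0.924 = 30492
End of period: [30366, 17723, 102270, 77900, 122555, 17298, 30492]
Total after period 1: 30366 + 17723 + 102270 + 77900 + 122555 + 17298 + 30492 = 398604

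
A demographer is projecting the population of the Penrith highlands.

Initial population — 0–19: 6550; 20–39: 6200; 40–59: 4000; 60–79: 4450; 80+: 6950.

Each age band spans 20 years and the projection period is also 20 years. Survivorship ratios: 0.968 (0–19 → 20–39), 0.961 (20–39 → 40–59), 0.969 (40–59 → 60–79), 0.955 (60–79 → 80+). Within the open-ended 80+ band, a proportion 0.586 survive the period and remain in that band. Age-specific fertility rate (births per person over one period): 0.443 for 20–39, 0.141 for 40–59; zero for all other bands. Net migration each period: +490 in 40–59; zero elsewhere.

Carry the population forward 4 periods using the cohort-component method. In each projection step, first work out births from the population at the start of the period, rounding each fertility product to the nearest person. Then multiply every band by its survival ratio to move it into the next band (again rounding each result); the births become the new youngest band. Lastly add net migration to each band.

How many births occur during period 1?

3311

Let group 1 be 0–19 through group 5 = 80+.
After projecting period 1:
Births: 6200 × 0.443 = 2747  |  4000 × 0.141 = 564 → total 3311
Group 2: 6550 × 0.968 = 6340
Group 3: 6200 × 0.961 = 5958
Group 4: 4000 × 0.969 = 3876
Group 5: 4450 × 0.955 + 6950 × 0.586 = 4250 + 4073 = 8323
Net migration: Group 3 + 490 → 6448
Population now: 0–19=3311, 20–39=6340, 40–59=6448, 60–79=3876, 80+=8323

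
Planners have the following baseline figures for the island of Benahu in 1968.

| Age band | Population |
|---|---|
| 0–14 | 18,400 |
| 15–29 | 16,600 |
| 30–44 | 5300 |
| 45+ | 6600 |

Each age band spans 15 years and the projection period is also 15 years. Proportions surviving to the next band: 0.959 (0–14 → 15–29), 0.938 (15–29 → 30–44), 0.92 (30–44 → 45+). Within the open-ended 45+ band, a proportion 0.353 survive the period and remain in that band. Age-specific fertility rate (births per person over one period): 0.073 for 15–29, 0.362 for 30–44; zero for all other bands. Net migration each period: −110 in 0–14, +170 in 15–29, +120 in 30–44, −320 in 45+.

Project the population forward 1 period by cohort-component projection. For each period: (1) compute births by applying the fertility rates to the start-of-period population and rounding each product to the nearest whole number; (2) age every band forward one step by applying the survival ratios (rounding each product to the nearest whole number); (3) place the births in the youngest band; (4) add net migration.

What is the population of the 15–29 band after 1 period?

17816

(Groups numbered youngest = 1 to oldest = 4.)
After projecting period 1:
Births: 16600 × 0.073 = 1212  |  5300 × 0.362 = 1919 ⇒ total 3131
Group 2: 18400 × 0.959 = 17646
Group 3: 16600 × 0.938 = 15571
Group 4: 5300 × 0.92 + 6600 × 0.353 = 4876 + 2330 = 7206
Net migration: Group 1 − 110 → 3021; Group 2 + 170 → 17816; Group 3 + 120 → 15691; Group 4 − 320 → 6886
Population now: 0–14=3021, 15–29=17816, 30–44=15691, 45+=6886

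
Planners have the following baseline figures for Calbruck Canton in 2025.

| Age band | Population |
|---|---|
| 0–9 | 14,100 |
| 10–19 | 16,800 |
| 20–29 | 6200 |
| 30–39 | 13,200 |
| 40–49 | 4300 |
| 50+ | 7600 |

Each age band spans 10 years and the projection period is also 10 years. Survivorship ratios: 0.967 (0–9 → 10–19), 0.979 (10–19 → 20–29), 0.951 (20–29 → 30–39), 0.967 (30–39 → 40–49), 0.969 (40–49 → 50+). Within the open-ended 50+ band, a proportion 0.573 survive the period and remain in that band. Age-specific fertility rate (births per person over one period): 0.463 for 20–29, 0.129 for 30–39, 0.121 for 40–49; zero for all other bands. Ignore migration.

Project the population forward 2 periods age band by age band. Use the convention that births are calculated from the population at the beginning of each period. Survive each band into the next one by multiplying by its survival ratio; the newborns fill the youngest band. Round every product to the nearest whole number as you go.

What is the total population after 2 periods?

— Period 1 —
Births: 6200 × 0.463 = 2871 ; 13200 × 0.129 = 1703 ; 4300 × 0.121 = 520 → 5094
10–19: 14100 × 0.967 = 13635
20–29: 16800 × 0.979 = 16447
30–39: 6200 × 0.951 = 5896
40–49: 13200 × 0.967 = 12764
50+: 4300 × 0.969 + 7600 × 0.573 = 4167 + 4355 = 8522
Population now: 0–9=5094, 10–19=13635, 20–29=16447, 30–39=5896, 40–49=12764, 50+=8522
— Period 2 —
Births: 16447 × 0.463 = 7615 ; 5896 × 0.129 = 761 ; 12764 × 0.121 = 1544 → 9920
10–19: 5094 × 0.967 = 4926
20–29: 13635 × 0.979 = 13349
30–39: 16447 × 0.951 = 15641
40–49: 5896 × 0.967 = 5701
50+: 12764 × 0.969 + 8522 × 0.573 = 12368 + 4883 = 17251
Population now: 0–9=9920, 10–19=4926, 20–29=13349, 30–39=15641, 40–49=5701, 50+=17251
Total after period 2: 9920 + 4926 + 13349 + 15641 + 5701 + 17251 = 66788

66788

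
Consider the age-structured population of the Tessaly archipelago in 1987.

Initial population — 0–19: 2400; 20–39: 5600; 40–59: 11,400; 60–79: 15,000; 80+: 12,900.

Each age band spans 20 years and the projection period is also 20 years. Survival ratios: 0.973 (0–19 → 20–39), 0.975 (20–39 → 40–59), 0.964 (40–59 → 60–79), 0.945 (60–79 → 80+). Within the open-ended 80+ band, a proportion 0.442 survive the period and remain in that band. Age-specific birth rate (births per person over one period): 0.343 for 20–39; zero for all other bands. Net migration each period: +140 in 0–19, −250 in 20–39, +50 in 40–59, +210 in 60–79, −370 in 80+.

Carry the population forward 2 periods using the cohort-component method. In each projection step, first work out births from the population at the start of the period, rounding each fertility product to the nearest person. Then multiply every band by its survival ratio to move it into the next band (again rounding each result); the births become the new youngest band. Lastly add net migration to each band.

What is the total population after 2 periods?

Period 1:
Births: 5600 × 0.343 = 1921
20–39: 2400 × 0.973 = 2335
40–59: 5600 × 0.975 = 5460
60–79: 11400 × 0.964 = 10990
80+: 15000 × 0.945 + 12900 × 0.442 = 14175 + 5702 = 19877
Net migration: 0–19 + 140 → 2061; 20–39 − 250 → 2085; 40–59 + 50 → 5510; 60–79 + 210 → 11200; 80+ − 370 → 19507
→ [2061, 2085, 5510, 11200, 19507]
Period 2:
Births: 2085 × 0.343 = 715
20–39: 2061 × 0.973 = 2005
40–59: 2085 × 0.975 = 2033
60–79: 5510 × 0.964 = 5312
80+: 11200 × 0.945 + 19507 × 0.442 = 10584 + 8622 = 19206
Net migration: 0–19 + 140 → 855; 20–39 − 250 → 1755; 40–59 + 50 → 2083; 60–79 + 210 → 5522; 80+ − 370 → 18836
→ [855, 1755, 2083, 5522, 18836]
Total after period 2: 855 + 1755 + 2083 + 5522 + 18836 = 29051

29051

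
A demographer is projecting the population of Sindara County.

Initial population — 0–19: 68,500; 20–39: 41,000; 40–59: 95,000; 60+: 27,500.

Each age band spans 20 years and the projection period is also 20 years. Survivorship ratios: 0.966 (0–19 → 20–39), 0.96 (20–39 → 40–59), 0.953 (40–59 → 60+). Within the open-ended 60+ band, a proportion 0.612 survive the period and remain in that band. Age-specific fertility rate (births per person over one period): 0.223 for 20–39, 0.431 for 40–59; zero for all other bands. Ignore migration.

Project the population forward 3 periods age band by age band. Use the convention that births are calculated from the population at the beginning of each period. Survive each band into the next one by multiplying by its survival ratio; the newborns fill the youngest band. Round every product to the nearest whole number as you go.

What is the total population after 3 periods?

Let group 1 be 0–19 through group 4 = 60+.
Period 1:
Births: 41000 × 0.223 = 9143, 95000 × 0.431 = 40945 → total 50088
Group 2: 68500 × 0.966 = 66171
Group 3: 41000 × 0.96 = 39360
Group 4: 95000 × 0.953 + 27500 × 0.612 = 90535 + 16830 = 107365
→ [50088, 66171, 39360, 107365]
Period 2:
Births: 66171 × 0.223 = 14756, 39360 × 0.431 = 16964 → total 31720
Group 2: 50088 × 0.966 = 48385
Group 3: 66171 × 0.96 = 63524
Group 4: 39360 × 0.953 + 107365 × 0.612 = 37510 + 65707 = 103217
→ [31720, 48385, 63524, 103217]
Period 3:
Births: 48385 × 0.223 = 10790, 63524 × 0.431 = 27379 → total 38169
Group 2: 31720 × 0.966 = 30642
Group 3: 48385 × 0.96 = 46450
Group 4: 63524 × 0.953 + 103217 × 0.612 = 60538 + 63169 = 123707
→ [38169, 30642, 46450, 123707]
Total after period 3: 38169 + 30642 + 46450 + 123707 = 238968

238968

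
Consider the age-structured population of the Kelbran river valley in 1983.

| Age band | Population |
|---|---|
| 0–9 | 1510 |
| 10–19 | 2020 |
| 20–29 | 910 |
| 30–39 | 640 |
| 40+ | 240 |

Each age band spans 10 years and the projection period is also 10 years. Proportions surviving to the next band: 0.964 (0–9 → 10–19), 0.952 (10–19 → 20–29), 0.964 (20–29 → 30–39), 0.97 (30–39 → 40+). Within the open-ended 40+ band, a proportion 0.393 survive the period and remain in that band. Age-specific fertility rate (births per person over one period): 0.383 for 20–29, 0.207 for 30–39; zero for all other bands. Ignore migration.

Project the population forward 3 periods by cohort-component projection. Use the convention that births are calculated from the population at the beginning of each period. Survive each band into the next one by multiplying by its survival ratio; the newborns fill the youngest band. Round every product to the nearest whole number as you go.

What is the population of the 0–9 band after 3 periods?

Period 1:
Births: 910 × 0.383 = 349  |  640 × 0.207 = 132 → total 481
10–19: 1510 × 0.964 = 1456
20–29: 2020 × 0.952 = 1923
30–39: 910 × 0.964 = 877
40+: 640 × 0.97 + 240 × 0.393 = 621 + 94 = 715
Giving 481 / 1456 / 1923 / 877 / 715.
Period 2:
Births: 1923 × 0.383 = 737  |  877 × 0.207 = 182 → total 919
10–19: 481 × 0.964 = 464
20–29: 1456 × 0.952 = 1386
30–39: 1923 × 0.964 = 1854
40+: 877 × 0.97 + 715 × 0.393 = 851 + 281 = 1132
Giving 919 / 464 / 1386 / 1854 / 1132.
Period 3:
Births: 1386 × 0.383 = 531  |  1854 × 0.207 = 384 → total 915
10–19: 919 × 0.964 = 886
20–29: 464 × 0.952 = 442
30–39: 1386 × 0.964 = 1336
40+: 1854 × 0.97 + 1132 × 0.393 = 1798 + 445 = 2243
Giving 915 / 886 / 442 / 1336 / 2243.

915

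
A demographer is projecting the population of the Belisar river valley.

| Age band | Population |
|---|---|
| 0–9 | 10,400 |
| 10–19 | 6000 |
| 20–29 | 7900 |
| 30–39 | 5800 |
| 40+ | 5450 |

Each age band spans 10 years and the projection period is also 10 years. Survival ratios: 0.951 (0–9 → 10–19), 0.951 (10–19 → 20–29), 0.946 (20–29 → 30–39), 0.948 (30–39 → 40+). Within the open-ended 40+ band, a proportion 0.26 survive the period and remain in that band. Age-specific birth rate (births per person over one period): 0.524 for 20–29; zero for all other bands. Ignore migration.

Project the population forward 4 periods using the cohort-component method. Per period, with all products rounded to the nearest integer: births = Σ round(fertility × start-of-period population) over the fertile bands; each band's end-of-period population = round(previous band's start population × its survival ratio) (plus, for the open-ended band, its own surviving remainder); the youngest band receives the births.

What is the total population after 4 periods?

(Groups numbered youngest = 1 to oldest = 5.)
[period 1]
Births: 7900 * 0.524 = 4140
Group 2: 10400 * 0.951 = 9890
Group 3: 6000 * 0.951 = 5706
Group 4: 7900 * 0.946 = 7473
Group 5: 5800 * 0.948 + 5450 * 0.26 = 5498 + 1417 = 6915
→ [4140, 9890, 5706, 7473, 6915]
[period 2]
Births: 5706 * 0.524 = 2990
Group 2: 4140 * 0.951 = 3937
Group 3: 9890 * 0.951 = 9405
Group 4: 5706 * 0.946 = 5398
Group 5: 7473 * 0.948 + 6915 * 0.26 = 7084 + 1798 = 8882
→ [2990, 3937, 9405, 5398, 8882]
[period 3]
Births: 9405 * 0.524 = 4928
Group 2: 2990 * 0.951 = 2843
Group 3: 3937 * 0.951 = 3744
Group 4: 9405 * 0.946 = 8897
Group 5: 5398 * 0.948 + 8882 * 0.26 = 5117 + 2309 = 7426
→ [4928, 2843, 3744, 8897, 7426]
[period 4]
Births: 3744 * 0.524 = 1962
Group 2: 4928 * 0.951 = 4687
Group 3: 2843 * 0.951 = 2704
Group 4: 3744 * 0.946 = 3542
Group 5: 8897 * 0.948 + 7426 * 0.26 = 8434 + 1931 = 10365
→ [1962, 4687, 2704, 3542, 10365]
Total after period 4: 1962 + 4687 + 2704 + 3542 + 10365 = 23260

23260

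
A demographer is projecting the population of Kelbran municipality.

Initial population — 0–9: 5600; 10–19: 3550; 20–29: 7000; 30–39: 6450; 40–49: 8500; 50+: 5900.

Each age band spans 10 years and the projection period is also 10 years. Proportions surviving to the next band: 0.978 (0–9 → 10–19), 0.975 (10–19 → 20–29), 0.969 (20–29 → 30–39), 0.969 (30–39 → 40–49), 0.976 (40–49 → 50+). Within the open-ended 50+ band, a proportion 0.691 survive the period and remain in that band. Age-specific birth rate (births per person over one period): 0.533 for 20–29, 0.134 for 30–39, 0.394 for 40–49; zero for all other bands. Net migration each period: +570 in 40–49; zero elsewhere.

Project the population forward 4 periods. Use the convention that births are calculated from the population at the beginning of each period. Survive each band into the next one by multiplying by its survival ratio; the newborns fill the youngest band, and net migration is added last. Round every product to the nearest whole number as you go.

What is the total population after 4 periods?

Numbering the bands 1..6 from youngest to oldest:
Period 1.
Births: 7000 × 0.533 = 3731 ; 6450 × 0.134 = 864 ; 8500 × 0.394 = 3349 → total 7944
Band 2: 5600 × 0.978 = 5477
Band 3: 3550 × 0.975 = 3461
Band 4: 7000 × 0.969 = 6783
Band 5: 6450 × 0.969 = 6250
Band 6: 8500 × 0.976 + 5900 × 0.691 = 8296 + 4077 = 12373
Net migration: Band 5 + 570 → 6820
End of period: [7944, 5477, 3461, 6783, 6820, 12373]
Period 2.
Births: 3461 × 0.533 = 1845 ; 6783 × 0.134 = 909 ; 6820 × 0.394 = 2687 → total 5441
Band 2: 7944 × 0.978 = 7769
Band 3: 5477 × 0.975 = 5340
Band 4: 3461 × 0.969 = 3354
Band 5: 6783 × 0.969 = 6573
Band 6: 6820 × 0.976 + 12373 × 0.691 = 6656 + 8550 = 15206
Net migration: Band 5 + 570 → 7143
End of period: [5441, 7769, 5340, 3354, 7143, 15206]
Period 3.
Births: 5340 × 0.533 = 2846 ; 3354 × 0.134 = 449 ; 7143 × 0.394 = 2814 → total 6109
Band 2: 5441 × 0.978 = 5321
Band 3: 7769 × 0.975 = 7575
Band 4: 5340 × 0.969 = 5174
Band 5: 3354 × 0.969 = 3250
Band 6: 7143 × 0.976 + 15206 × 0.691 = 6972 + 10507 = 17479
Net migration: Band 5 + 570 → 3820
End of period: [6109, 5321, 7575, 5174, 3820, 17479]
Period 4.
Births: 7575 × 0.533 = 4037 ; 5174 × 0.134 = 693 ; 3820 × 0.394 = 1505 → total 6235
Band 2: 6109 × 0.978 = 5975
Band 3: 5321 × 0.975 = 5188
Band 4: 7575 × 0.969 = 7340
Band 5: 5174 × 0.969 = 5014
Band 6: 3820 × 0.976 + 17479 × 0.691 = 3728 + 12078 = 15806
Net migration: Band 5 + 570 → 5584
End of period: [6235, 5975, 5188, 7340, 5584, 15806]
Total after period 4: 6235 + 5975 + 5188 + 7340 + 5584 + 15806 = 46128

46128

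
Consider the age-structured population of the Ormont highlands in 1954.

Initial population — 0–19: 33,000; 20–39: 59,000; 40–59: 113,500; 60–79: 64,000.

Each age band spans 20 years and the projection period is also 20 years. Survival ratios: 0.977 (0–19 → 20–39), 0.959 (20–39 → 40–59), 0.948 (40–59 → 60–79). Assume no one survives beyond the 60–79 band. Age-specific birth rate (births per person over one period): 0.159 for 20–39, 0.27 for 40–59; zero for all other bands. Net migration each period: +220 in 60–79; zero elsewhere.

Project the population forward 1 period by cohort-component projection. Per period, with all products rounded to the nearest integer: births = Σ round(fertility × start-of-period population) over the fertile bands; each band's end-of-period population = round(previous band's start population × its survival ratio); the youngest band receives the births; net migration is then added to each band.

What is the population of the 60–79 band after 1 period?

Call the bands 1 to 4, youngest first.
After projecting period 1:
Births: 59000 * 0.159 = 9381 ; 113500 * 0.27 = 30645 — total 40026
Band 2: 33000 * 0.977 = 32241
Band 3: 59000 * 0.959 = 56581
Band 4: 113500 * 0.948 = 107598
Net migration: Band 4 + 220 → 107818
→ [40026, 32241, 56581, 107818]

107818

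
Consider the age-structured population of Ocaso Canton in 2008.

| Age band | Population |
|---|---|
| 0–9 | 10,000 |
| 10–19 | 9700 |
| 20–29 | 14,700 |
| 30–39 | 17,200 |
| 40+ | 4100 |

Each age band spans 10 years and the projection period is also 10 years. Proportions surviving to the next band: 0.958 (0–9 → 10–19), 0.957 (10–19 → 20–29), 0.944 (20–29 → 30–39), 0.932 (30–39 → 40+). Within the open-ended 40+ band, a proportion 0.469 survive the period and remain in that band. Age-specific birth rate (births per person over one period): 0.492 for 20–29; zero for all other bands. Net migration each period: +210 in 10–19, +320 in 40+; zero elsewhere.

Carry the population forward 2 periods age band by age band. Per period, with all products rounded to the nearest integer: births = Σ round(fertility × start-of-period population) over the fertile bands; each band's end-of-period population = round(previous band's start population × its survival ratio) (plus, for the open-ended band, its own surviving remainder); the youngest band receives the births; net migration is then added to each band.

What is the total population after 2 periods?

Period 1:
Births: 14700 × 0.492 = 7232
10–19: 10000 × 0.958 = 9580
20–29: 9700 × 0.957 = 9283
30–39: 14700 × 0.944 = 13877
40+: 17200 × 0.932 + 4100 × 0.469 = 16030 + 1923 = 17953
Net migration: 10–19 + 210 → 9790; 40+ + 320 → 18273
→ [7232, 9790, 9283, 13877, 18273]
Period 2:
Births: 9283 × 0.492 = 4567
10–19: 7232 × 0.958 = 6928
20–29: 9790 × 0.957 = 9369
30–39: 9283 × 0.944 = 8763
40+: 13877 × 0.932 + 18273 × 0.469 = 12933 + 8570 = 21503
Net migration: 10–19 + 210 → 7138; 40+ + 320 → 21823
→ [4567, 7138, 9369, 8763, 21823]
Total after period 2: 4567 + 7138 + 9369 + 8763 + 21823 = 51660

51660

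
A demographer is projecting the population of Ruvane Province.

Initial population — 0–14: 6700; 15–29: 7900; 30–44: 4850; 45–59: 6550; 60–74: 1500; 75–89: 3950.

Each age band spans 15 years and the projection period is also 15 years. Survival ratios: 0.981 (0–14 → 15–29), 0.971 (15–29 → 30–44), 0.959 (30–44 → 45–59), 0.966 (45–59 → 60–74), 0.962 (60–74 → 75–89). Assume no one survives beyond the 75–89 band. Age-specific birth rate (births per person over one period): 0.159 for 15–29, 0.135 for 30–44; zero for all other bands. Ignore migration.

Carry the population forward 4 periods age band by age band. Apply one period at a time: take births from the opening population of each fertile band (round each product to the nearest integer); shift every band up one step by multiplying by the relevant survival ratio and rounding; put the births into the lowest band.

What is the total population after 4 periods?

18185

— Period 1 —
Births: 7900 * 0.159 = 1256  |  4850 * 0.135 = 655 → total 1911
15–29: 6700 * 0.981 = 6573
30–44: 7900 * 0.971 = 7671
45–59: 4850 * 0.959 = 4651
60–74: 6550 * 0.966 = 6327
75–89: 1500 * 0.962 = 1443
Giving 1911 / 6573 / 7671 / 4651 / 6327 / 1443.
— Period 2 —
Births: 6573 * 0.159 = 1045  |  7671 * 0.135 = 1036 → total 2081
15–29: 1911 * 0.981 = 1875
30–44: 6573 * 0.971 = 6382
45–59: 7671 * 0.959 = 7356
60–74: 4651 * 0.966 = 4493
75–89: 6327 * 0.962 = 6087
Giving 2081 / 1875 / 6382 / 7356 / 4493 / 6087.
— Period 3 —
Births: 1875 * 0.159 = 298  |  6382 * 0.135 = 862 → total 1160
15–29: 2081 * 0.981 = 2041
30–44: 1875 * 0.971 = 1821
45–59: 6382 * 0.959 = 6120
60–74: 7356 * 0.966 = 7106
75–89: 4493 * 0.962 = 4322
Giving 1160 / 2041 / 1821 / 6120 / 7106 / 4322.
— Period 4 —
Births: 2041 * 0.159 = 325  |  1821 * 0.135 = 246 → total 571
15–29: 1160 * 0.981 = 1138
30–44: 2041 * 0.971 = 1982
45–59: 1821 * 0.959 = 1746
60–74: 6120 * 0.966 = 5912
75–89: 7106 * 0.962 = 6836
Giving 571 / 1138 / 1982 / 1746 / 5912 / 6836.
Total after period 4: 571 + 1138 + 1982 + 1746 + 5912 + 6836 = 18185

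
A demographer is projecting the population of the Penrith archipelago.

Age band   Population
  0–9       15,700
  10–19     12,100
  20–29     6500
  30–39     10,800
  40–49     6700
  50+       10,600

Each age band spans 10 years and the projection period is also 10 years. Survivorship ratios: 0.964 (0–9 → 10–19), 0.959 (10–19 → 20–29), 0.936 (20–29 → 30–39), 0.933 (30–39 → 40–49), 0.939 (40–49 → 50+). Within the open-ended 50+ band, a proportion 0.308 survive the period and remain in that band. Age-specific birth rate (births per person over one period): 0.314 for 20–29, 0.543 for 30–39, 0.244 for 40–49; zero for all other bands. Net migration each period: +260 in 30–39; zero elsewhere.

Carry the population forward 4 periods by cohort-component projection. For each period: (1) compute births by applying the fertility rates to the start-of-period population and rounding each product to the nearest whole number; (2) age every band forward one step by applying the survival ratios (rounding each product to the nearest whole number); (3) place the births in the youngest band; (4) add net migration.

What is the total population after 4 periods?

67317

(Bands numbered youngest = 1 to oldest = 6.)
— Period 1 —
Births: 6500 × 0.314 = 2041, 10800 × 0.543 = 5864, 6700 × 0.244 = 1635 → 9540
Band 2: 15700 × 0.964 = 15135
Band 3: 12100 × 0.959 = 11604
Band 4: 6500 × 0.936 = 6084
Band 5: 10800 × 0.933 = 10076
Band 6: 6700 × 0.939 + 10600 × 0.308 = 6291 + 3265 = 9556
Net migration: Band 4 + 260 → 6344
Population now: 0–9=9540, 10–19=15135, 20–29=11604, 30–39=6344, 40–49=10076, 50+=9556
— Period 2 —
Births: 11604 × 0.314 = 3644, 6344 × 0.543 = 3445, 10076 × 0.244 = 2459 → 9548
Band 2: 9540 × 0.964 = 9197
Band 3: 15135 × 0.959 = 14514
Band 4: 11604 × 0.936 = 10861
Band 5: 6344 × 0.933 = 5919
Band 6: 10076 × 0.939 + 9556 × 0.308 = 9461 + 2943 = 12404
Net migration: Band 4 + 260 → 11121
Population now: 0–9=9548, 10–19=9197, 20–29=14514, 30–39=11121, 40–49=5919, 50+=12404
— Period 3 —
Births: 14514 × 0.314 = 4557, 11121 × 0.543 = 6039, 5919 × 0.244 = 1444 → 12040
Band 2: 9548 × 0.964 = 9204
Band 3: 9197 × 0.959 = 8820
Band 4: 14514 × 0.936 = 13585
Band 5: 11121 × 0.933 = 10376
Band 6: 5919 × 0.939 + 12404 × 0.308 = 5558 + 3820 = 9378
Net migration: Band 4 + 260 → 13845
Population now: 0–9=12040, 10–19=9204, 20–29=8820, 30–39=13845, 40–49=10376, 50+=9378
— Period 4 —
Births: 8820 × 0.314 = 2769, 13845 × 0.543 = 7518, 10376 × 0.244 = 2532 → 12819
Band 2: 12040 × 0.964 = 11607
Band 3: 9204 × 0.959 = 8827
Band 4: 8820 × 0.936 = 8256
Band 5: 13845 × 0.933 = 12917
Band 6: 10376 × 0.939 + 9378 × 0.308 = 9743 + 2888 = 12631
Net migration: Band 4 + 260 → 8516
Population now: 0–9=12819, 10–19=11607, 20–29=8827, 30–39=8516, 40–49=12917, 50+=12631
Total after period 4: 12819 + 11607 + 8827 + 8516 + 12917 + 12631 = 67317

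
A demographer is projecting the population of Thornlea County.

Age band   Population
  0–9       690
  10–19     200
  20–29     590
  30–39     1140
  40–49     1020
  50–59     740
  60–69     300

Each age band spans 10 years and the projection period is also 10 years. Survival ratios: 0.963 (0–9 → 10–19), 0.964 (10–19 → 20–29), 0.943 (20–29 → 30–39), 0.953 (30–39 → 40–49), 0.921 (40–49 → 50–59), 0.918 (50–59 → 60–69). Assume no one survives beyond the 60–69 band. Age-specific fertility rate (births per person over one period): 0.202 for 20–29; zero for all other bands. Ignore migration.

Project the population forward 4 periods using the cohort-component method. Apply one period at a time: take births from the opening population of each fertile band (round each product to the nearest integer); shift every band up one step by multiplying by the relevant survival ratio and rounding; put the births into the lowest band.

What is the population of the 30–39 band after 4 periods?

Let band 1 be 0–9 through band 7 = 60–69.
Period 1.
Births: 590 × 0.202 = 119
Band 2: 690 × 0.963 = 664
Band 3: 200 × 0.964 = 193
Band 4: 590 × 0.943 = 556
Band 5: 1140 × 0.953 = 1086
Band 6: 1020 × 0.921 = 939
Band 7: 740 × 0.918 = 679
Giving 119 / 664 / 193 / 556 / 1086 / 939 / 679.
Period 2.
Births: 193 × 0.202 = 39
Band 2: 119 × 0.963 = 115
Band 3: 664 × 0.964 = 640
Band 4: 193 × 0.943 = 182
Band 5: 556 × 0.953 = 530
Band 6: 1086 × 0.921 = 1000
Band 7: 939 × 0.918 = 862
Giving 39 / 115 / 640 / 182 / 530 / 1000 / 862.
Period 3.
Births: 640 × 0.202 = 129
Band 2: 39 × 0.963 = 38
Band 3: 115 × 0.964 = 111
Band 4: 640 × 0.943 = 604
Band 5: 182 × 0.953 = 173
Band 6: 530 × 0.921 = 488
Band 7: 1000 × 0.918 = 918
Giving 129 / 38 / 111 / 604 / 173 / 488 / 918.
Period 4.
Births: 111 × 0.202 = 22
Band 2: 129 × 0.963 = 124
Band 3: 38 × 0.964 = 37
Band 4: 111 × 0.943 = 105
Band 5: 604 × 0.953 = 576
Band 6: 173 × 0.921 = 159
Band 7: 488 × 0.918 = 448
Giving 22 / 124 / 37 / 105 / 576 / 159 / 448.

105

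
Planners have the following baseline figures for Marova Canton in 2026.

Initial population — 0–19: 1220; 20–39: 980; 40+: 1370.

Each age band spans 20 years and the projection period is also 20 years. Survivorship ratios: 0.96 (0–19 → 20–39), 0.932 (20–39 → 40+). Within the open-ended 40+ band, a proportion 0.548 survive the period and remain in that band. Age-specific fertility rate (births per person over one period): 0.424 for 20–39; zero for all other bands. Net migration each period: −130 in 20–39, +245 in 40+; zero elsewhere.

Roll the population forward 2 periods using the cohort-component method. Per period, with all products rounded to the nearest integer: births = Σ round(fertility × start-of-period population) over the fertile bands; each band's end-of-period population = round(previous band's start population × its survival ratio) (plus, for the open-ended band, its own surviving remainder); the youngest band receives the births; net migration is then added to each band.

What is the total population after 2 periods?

2971

Period 1:
Births: 980 * 0.424 = 416
20–39: 1220 * 0.96 = 1171
40+: 980 * 0.932 + 1370 * 0.548 = 913 + 751 = 1664
Net migration: 20–39 − 130 → 1041; 40+ + 245 → 1909
→ [416, 1041, 1909]
Period 2:
Births: 1041 * 0.424 = 441
20–39: 416 * 0.96 = 399
40+: 1041 * 0.932 + 1909 * 0.548 = 970 + 1046 = 2016
Net migration: 20–39 − 130 → 269; 40+ + 245 → 2261
→ [441, 269, 2261]
Total after period 2: 441 + 269 + 2261 = 2971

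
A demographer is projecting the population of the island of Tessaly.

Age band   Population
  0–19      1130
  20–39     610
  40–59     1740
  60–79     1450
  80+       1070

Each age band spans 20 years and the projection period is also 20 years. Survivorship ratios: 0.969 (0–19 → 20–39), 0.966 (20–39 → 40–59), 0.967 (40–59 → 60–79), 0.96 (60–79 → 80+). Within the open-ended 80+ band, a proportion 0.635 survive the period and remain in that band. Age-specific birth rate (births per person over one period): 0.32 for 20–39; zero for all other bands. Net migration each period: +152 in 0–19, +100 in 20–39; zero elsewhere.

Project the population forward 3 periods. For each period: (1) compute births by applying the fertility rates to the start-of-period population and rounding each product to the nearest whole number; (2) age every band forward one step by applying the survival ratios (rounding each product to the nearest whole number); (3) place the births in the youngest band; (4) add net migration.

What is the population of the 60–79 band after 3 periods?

1116

Call the groups 1 to 5, youngest first.
[period 1]
Births: 610 × 0.32 = 195
Group 2: 1130 × 0.969 = 1095
Group 3: 610 × 0.966 = 589
Group 4: 1740 × 0.967 = 1683
Group 5: 1450 × 0.96 + 1070 × 0.635 = 1392 + 679 = 2071
Net migration: Group 1 + 152 → 347; Group 2 + 100 → 1195
End of period: [347, 1195, 589, 1683, 2071]
[period 2]
Births: 1195 × 0.32 = 382
Group 2: 347 × 0.969 = 336
Group 3: 1195 × 0.966 = 1154
Group 4: 589 × 0.967 = 570
Group 5: 1683 × 0.96 + 2071 × 0.635 = 1616 + 1315 = 2931
Net migration: Group 1 + 152 → 534; Group 2 + 100 → 436
End of period: [534, 436, 1154, 570, 2931]
[period 3]
Births: 436 × 0.32 = 140
Group 2: 534 × 0.969 = 517
Group 3: 436 × 0.966 = 421
Group 4: 1154 × 0.967 = 1116
Group 5: 570 × 0.96 + 2931 × 0.635 = 547 + 1861 = 2408
Net migration: Group 1 + 152 → 292; Group 2 + 100 → 617
End of period: [292, 617, 421, 1116, 2408]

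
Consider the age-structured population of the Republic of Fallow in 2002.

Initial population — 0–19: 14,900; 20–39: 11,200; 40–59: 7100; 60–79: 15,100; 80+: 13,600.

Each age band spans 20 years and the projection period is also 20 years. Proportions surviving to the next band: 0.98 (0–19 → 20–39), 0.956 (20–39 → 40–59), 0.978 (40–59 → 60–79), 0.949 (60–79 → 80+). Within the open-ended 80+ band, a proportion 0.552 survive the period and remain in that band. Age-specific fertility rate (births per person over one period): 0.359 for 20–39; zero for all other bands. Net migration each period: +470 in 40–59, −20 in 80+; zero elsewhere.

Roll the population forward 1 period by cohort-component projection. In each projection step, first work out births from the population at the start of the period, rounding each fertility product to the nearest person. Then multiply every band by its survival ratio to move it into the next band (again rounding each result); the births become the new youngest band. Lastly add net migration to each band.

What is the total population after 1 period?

58561

[period 1]
Births: 11200 * 0.359 = 4021
20–39: 14900 * 0.98 = 14602
40–59: 11200 * 0.956 = 10707
60–79: 7100 * 0.978 = 6944
80+: 15100 * 0.949 + 13600 * 0.552 = 14330 + 7507 = 21837
Net migration: 40–59 + 470 → 11177; 80+ − 20 → 21817
Giving 4021 / 14602 / 11177 / 6944 / 21817.
Total after period 1: 4021 + 14602 + 11177 + 6944 + 21817 = 58561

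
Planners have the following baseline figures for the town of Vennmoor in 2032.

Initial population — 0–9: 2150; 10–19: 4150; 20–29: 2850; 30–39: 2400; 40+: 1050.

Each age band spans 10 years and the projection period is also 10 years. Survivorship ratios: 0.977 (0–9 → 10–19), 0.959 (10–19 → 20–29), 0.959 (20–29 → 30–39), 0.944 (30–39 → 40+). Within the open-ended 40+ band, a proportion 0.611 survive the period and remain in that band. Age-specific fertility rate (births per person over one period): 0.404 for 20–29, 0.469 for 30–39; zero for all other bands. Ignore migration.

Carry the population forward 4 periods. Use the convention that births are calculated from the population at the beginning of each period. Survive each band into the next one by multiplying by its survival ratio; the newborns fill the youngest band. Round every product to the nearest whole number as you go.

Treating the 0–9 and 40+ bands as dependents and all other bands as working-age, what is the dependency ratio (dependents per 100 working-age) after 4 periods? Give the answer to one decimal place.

101.7

(Groups numbered youngest = 1 to oldest = 5.)
— Period 1 —
Births: 2850 * 0.404 = 1151  |  2400 * 0.469 = 1126 ⇒ total 2277
Group 2: 2150 * 0.977 = 2101
Group 3: 4150 * 0.959 = 3980
Group 4: 2850 * 0.959 = 2733
Group 5: 2400 * 0.944 + 1050 * 0.611 = 2266 + 642 = 2908
End of period: [2277, 2101, 3980, 2733, 2908]
— Period 2 —
Births: 3980 * 0.404 = 1608  |  2733 * 0.469 = 1282 ⇒ total 2890
Group 2: 2277 * 0.977 = 2225
Group 3: 2101 * 0.959 = 2015
Group 4: 3980 * 0.959 = 3817
Group 5: 2733 * 0.944 + 2908 * 0.611 = 2580 + 1777 = 4357
End of period: [2890, 2225, 2015, 3817, 4357]
— Period 3 —
Births: 2015 * 0.404 = 814  |  3817 * 0.469 = 1790 ⇒ total 2604
Group 2: 2890 * 0.977 = 2824
Group 3: 2225 * 0.959 = 2134
Group 4: 2015 * 0.959 = 1932
Group 5: 3817 * 0.944 + 4357 * 0.611 = 3603 + 2662 = 6265
End of period: [2604, 2824, 2134, 1932, 6265]
— Period 4 —
Births: 2134 * 0.404 = 862  |  1932 * 0.469 = 906 ⇒ total 1768
Group 2: 2604 * 0.977 = 2544
Group 3: 2824 * 0.959 = 2708
Group 4: 2134 * 0.959 = 2047
Group 5: 1932 * 0.944 + 6265 * 0.611 = 1824 + 3828 = 5652
End of period: [1768, 2544, 2708, 2047, 5652]
Dependents (band 0–9 + band 40+) = 1768 + 5652 = 7420; working-age = 7299; ratio = 7420/7299 × 100 = 101.7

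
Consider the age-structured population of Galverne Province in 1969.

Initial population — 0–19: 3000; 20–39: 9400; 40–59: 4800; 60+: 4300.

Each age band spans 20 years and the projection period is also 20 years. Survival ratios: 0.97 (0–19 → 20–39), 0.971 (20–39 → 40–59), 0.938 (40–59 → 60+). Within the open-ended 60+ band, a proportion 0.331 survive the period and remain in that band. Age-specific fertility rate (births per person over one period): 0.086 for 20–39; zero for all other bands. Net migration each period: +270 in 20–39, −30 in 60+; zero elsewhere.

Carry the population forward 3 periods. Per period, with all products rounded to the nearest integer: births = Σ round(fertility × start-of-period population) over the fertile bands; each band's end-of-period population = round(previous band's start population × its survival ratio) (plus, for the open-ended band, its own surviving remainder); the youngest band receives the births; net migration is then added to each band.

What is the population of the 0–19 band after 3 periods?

91

Numbering the bands 1..4 from youngest to oldest:
Period 1:
Births: 9400 × 0.086 = 808
Band 2: 3000 × 0.97 = 2910
Band 3: 9400 × 0.971 = 9127
Band 4: 4800 × 0.938 + 4300 × 0.331 = 4502 + 1423 = 5925
Net migration: Band 2 + 270 → 3180; Band 4 − 30 → 5895
Giving 808 / 3180 / 9127 / 5895.
Period 2:
Births: 3180 × 0.086 = 273
Band 2: 808 × 0.97 = 784
Band 3: 3180 × 0.971 = 3088
Band 4: 9127 × 0.938 + 5895 × 0.331 = 8561 + 1951 = 10512
Net migration: Band 2 + 270 → 1054; Band 4 − 30 → 10482
Giving 273 / 1054 / 3088 / 10482.
Period 3:
Births: 1054 × 0.086 = 91
Band 2: 273 × 0.97 = 265
Band 3: 1054 × 0.971 = 1023
Band 4: 3088 × 0.938 + 10482 × 0.331 = 2897 + 3470 = 6367
Net migration: Band 2 + 270 → 535; Band 4 − 30 → 6337
Giving 91 / 535 / 1023 / 6337.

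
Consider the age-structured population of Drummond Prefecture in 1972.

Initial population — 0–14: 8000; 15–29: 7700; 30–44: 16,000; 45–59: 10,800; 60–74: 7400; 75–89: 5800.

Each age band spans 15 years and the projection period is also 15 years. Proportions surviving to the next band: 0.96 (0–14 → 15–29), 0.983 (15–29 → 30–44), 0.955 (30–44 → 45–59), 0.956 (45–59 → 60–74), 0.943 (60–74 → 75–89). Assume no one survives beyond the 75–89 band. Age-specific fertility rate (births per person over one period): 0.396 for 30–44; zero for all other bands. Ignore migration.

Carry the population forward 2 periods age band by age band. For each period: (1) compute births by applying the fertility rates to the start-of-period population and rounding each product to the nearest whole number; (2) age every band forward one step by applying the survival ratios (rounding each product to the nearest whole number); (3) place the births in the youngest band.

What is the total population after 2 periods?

48201

(Groups numbered youngest = 1 to oldest = 6.)
[period 1]
Births: 16000 × 0.396 = 6336
Group 2: 8000 × 0.96 = 7680
Group 3: 7700 × 0.983 = 7569
Group 4: 16000 × 0.955 = 15280
Group 5: 10800 × 0.956 = 10325
Group 6: 7400 × 0.943 = 6978
End of period: [6336, 7680, 7569, 15280, 10325, 6978]
[period 2]
Births: 7569 × 0.396 = 2997
Group 2: 6336 × 0.96 = 6083
Group 3: 7680 × 0.983 = 7549
Group 4: 7569 × 0.955 = 7228
Group 5: 15280 × 0.956 = 14608
Group 6: 10325 × 0.943 = 9736
End of period: [2997, 6083, 7549, 7228, 14608, 9736]
Total after period 2: 2997 + 6083 + 7549 + 7228 + 14608 + 9736 = 48201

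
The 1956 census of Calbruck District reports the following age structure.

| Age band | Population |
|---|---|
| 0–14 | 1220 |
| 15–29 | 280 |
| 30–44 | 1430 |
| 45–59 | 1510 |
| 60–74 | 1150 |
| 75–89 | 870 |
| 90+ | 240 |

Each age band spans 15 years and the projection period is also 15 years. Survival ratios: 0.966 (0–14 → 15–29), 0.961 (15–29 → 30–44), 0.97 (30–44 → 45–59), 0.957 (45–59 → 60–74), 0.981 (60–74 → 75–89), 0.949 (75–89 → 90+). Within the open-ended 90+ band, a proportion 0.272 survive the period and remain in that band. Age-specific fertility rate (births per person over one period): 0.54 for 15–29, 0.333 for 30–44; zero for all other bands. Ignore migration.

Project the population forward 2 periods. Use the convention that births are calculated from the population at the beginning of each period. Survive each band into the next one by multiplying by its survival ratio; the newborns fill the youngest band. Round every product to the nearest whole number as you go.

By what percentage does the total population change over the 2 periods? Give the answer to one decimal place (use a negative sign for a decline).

Numbering the groups 1..7 from youngest to oldest:
Period 1.
Births: 280 * 0.54 = 151  |  1430 * 0.333 = 476 → 627
Group 2: 1220 * 0.966 = 1179
Group 3: 280 * 0.961 = 269
Group 4: 1430 * 0.97 = 1387
Group 5: 1510 * 0.957 = 1445
Group 6: 1150 * 0.981 = 1128
Group 7: 870 * 0.949 + 240 * 0.272 = 826 + 65 = 891
→ [627, 1179, 269, 1387, 1445, 1128, 891]
Period 2.
Births: 1179 * 0.54 = 637  |  269 * 0.333 = 90 → 727
Group 2: 627 * 0.966 = 606
Group 3: 1179 * 0.961 = 1133
Group 4: 269 * 0.97 = 261
Group 5: 1387 * 0.957 = 1327
Group 6: 1445 * 0.981 = 1418
Group 7: 1128 * 0.949 + 891 * 0.272 = 1070 + 242 = 1312
→ [727, 606, 1133, 261, 1327, 1418, 1312]
Total: 6700 → 6784; change = 84; percentage change = 1.3%

1.3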